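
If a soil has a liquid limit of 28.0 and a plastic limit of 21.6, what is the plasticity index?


Using PI = LL - PL
PI = 28.0 - 21.6
PI = 6.4


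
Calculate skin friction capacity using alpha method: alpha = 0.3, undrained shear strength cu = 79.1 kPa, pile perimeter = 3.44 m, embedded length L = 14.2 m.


Result: 1159.16 kN

Derivation:
Using Qs = alpha * cu * perimeter * L
Qs = 0.3 * 79.1 * 3.44 * 14.2
Qs = 1159.16 kN


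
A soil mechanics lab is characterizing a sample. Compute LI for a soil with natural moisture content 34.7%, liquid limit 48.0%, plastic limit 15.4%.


First compute the plasticity index:
PI = LL - PL = 48.0 - 15.4 = 32.6
Then compute the liquidity index:
LI = (w - PL) / PI
LI = (34.7 - 15.4) / 32.6
LI = 0.592


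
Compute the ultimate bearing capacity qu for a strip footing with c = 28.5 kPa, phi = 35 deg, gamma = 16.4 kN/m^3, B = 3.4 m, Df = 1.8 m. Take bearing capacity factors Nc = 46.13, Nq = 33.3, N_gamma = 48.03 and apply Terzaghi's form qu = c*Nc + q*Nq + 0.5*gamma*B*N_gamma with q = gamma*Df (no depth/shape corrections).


Compute qu = c*Nc + gamma*Df*Nq + 0.5*gamma*B*N_gamma
Term 1: 28.5 * 46.13 = 1314.705
Term 2: 16.4 * 1.8 * 33.3 = 983.016
Term 3: 0.5 * 16.4 * 3.4 * 48.03 = 1339.0764
qu = 1314.705 + 983.016 + 1339.0764
qu = 3636.8 kPa


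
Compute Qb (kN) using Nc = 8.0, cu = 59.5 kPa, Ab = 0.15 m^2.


Result: 71.4 kN

Derivation:
Using Qb = Nc * cu * Ab
Qb = 8.0 * 59.5 * 0.15
Qb = 71.4 kN


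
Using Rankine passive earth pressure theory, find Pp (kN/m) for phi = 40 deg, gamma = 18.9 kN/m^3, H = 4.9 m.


Compute passive earth pressure coefficient:
Kp = tan^2(45 + phi/2) = tan^2(65.0) = 4.59891
Compute passive force:
Pp = 0.5 * Kp * gamma * H^2
Pp = 0.5 * 4.59891 * 18.9 * 4.9^2
Pp = 1043.47 kN/m


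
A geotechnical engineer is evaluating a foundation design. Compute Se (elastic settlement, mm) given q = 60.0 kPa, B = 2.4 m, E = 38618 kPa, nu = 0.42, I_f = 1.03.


Using Se = q * B * (1 - nu^2) * I_f / E
1 - nu^2 = 1 - 0.42^2 = 0.8236
Se = 60.0 * 2.4 * 0.8236 * 1.03 / 38618
Se = 0.003163 m
Convert to mm: Se = 0.003163 * 1000 = 3.163 mm


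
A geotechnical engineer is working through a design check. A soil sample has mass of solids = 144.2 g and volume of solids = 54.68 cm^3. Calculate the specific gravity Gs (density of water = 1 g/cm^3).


Using Gs = m_s / (V_s * rho_w)
Since rho_w = 1 g/cm^3:
Gs = 144.2 / 54.68
Gs = 2.637


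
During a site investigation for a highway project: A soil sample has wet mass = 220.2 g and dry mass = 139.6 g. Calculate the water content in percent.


Result: 57.74 %

Derivation:
Using w = (m_wet - m_dry) / m_dry * 100
m_wet - m_dry = 220.2 - 139.6 = 80.6 g
w = 80.6 / 139.6 * 100
w = 57.74 %


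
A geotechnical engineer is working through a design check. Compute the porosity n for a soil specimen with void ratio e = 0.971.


Result: 0.4926

Derivation:
Using the relation n = e / (1 + e)
n = 0.971 / (1 + 0.971)
n = 0.971 / 1.971
n = 0.4926


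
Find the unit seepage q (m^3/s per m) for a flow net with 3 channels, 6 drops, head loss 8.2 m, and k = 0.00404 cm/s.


Convert k to m/s for unit consistency with H:
k = 0.00404 cm/s = 0.00404 / 100 m/s = 4.04e-05 m/s
Using q = k * H * Nf / Nd
Nf / Nd = 3 / 6 = 0.5
q = 4.04e-05 * 8.2 * 0.5
q = 0.0001656 m^3/s per m


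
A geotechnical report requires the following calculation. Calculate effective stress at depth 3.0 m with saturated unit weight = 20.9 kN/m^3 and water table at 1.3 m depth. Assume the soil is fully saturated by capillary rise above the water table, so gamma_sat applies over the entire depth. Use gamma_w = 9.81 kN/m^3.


Total stress = gamma_sat * depth
sigma = 20.9 * 3.0 = 62.7 kPa
Pore water pressure u = gamma_w * (depth - d_wt)
u = 9.81 * (3.0 - 1.3) = 16.677 kPa
Effective stress = sigma - u
sigma' = 62.7 - 16.677 = 46.02 kPa


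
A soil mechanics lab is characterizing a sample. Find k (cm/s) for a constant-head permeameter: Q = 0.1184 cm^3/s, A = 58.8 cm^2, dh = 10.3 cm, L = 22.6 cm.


Result: 0.004418 cm/s

Derivation:
Compute hydraulic gradient:
i = dh / L = 10.3 / 22.6 = 0.455752
Then apply Darcy's law:
k = Q / (A * i)
k = 0.1184 / (58.8 * 0.455752)
k = 0.1184 / 26.7982
k = 0.004418 cm/s


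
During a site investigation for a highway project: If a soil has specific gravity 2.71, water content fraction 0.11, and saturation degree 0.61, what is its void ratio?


Using the relation e = Gs * w / S
e = 2.71 * 0.11 / 0.61
e = 0.4887


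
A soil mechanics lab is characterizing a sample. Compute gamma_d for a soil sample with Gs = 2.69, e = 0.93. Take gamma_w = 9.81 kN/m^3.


Result: 13.673 kN/m^3

Derivation:
Using gamma_d = Gs * gamma_w / (1 + e)
gamma_d = 2.69 * 9.81 / (1 + 0.93)
gamma_d = 2.69 * 9.81 / 1.93
gamma_d = 13.673 kN/m^3


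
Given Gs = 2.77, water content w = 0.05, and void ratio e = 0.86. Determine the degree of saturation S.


Using S = Gs * w / e
S = 2.77 * 0.05 / 0.86
S = 0.161


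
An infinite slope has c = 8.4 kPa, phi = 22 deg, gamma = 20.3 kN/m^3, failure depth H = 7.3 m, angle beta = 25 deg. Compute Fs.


Result: 1.014

Derivation:
Using Fs = c / (gamma*H*sin(beta)*cos(beta)) + tan(phi)/tan(beta)
Cohesion contribution = 8.4 / (20.3*7.3*sin(25)*cos(25))
Cohesion contribution = 0.147991
Friction contribution = tan(22)/tan(25) = 0.866437
Fs = 0.147991 + 0.866437
Fs = 1.014


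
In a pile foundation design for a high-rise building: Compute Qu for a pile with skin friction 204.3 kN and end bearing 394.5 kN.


Using Qu = Qf + Qb
Qu = 204.3 + 394.5
Qu = 598.8 kN


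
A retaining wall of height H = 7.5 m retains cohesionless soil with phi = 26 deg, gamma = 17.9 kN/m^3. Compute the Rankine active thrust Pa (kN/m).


Compute active earth pressure coefficient:
Ka = tan^2(45 - phi/2) = tan^2(32.0) = 0.390462
Compute active force:
Pa = 0.5 * Ka * gamma * H^2
Pa = 0.5 * 0.390462 * 17.9 * 7.5^2
Pa = 196.57 kN/m


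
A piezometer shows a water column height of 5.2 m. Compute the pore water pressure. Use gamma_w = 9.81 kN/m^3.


Using u = gamma_w * h_w
u = 9.81 * 5.2
u = 51.01 kPa


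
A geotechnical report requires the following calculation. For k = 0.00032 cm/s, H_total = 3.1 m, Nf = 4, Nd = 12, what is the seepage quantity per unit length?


Convert k to m/s for unit consistency with H:
k = 0.00032 cm/s = 0.00032 / 100 m/s = 3.2e-06 m/s
Using q = k * H * Nf / Nd
Nf / Nd = 4 / 12 = 0.3333
q = 3.2e-06 * 3.1 * 0.3333
q = 3.307e-06 m^3/s per m


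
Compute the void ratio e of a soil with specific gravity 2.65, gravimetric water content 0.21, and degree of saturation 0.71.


Result: 0.7838

Derivation:
Using the relation e = Gs * w / S
e = 2.65 * 0.21 / 0.71
e = 0.7838


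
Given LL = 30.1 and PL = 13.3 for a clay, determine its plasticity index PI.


Using PI = LL - PL
PI = 30.1 - 13.3
PI = 16.8


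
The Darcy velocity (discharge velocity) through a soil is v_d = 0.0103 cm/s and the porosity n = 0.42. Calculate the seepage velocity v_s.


Using v_s = v_d / n
v_s = 0.0103 / 0.42
v_s = 0.02452 cm/s


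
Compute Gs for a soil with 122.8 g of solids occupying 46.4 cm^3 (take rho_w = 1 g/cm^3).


Result: 2.647

Derivation:
Using Gs = m_s / (V_s * rho_w)
Since rho_w = 1 g/cm^3:
Gs = 122.8 / 46.4
Gs = 2.647


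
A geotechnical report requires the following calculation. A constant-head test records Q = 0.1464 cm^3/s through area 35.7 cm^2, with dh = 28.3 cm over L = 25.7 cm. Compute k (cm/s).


Compute hydraulic gradient:
i = dh / L = 28.3 / 25.7 = 1.10117
Then apply Darcy's law:
k = Q / (A * i)
k = 0.1464 / (35.7 * 1.10117)
k = 0.1464 / 39.3117
k = 0.003724 cm/s


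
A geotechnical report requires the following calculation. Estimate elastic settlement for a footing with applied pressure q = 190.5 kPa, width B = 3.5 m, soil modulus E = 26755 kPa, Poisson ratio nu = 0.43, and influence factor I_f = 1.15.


Using Se = q * B * (1 - nu^2) * I_f / E
1 - nu^2 = 1 - 0.43^2 = 0.8151
Se = 190.5 * 3.5 * 0.8151 * 1.15 / 26755
Se = 0.023360 m
Convert to mm: Se = 0.023360 * 1000 = 23.36 mm


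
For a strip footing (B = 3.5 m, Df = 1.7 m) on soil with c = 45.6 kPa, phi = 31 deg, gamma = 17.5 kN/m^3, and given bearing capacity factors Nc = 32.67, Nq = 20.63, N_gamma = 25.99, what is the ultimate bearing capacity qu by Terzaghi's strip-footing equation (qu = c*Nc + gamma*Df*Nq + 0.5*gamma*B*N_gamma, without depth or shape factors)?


Result: 2899.44 kPa

Derivation:
Compute qu = c*Nc + gamma*Df*Nq + 0.5*gamma*B*N_gamma
Term 1: 45.6 * 32.67 = 1489.752
Term 2: 17.5 * 1.7 * 20.63 = 613.7425
Term 3: 0.5 * 17.5 * 3.5 * 25.99 = 795.94375
qu = 1489.752 + 613.7425 + 795.94375
qu = 2899.44 kPa


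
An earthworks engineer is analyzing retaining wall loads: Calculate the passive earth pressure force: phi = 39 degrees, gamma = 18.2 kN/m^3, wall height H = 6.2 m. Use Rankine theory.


Compute passive earth pressure coefficient:
Kp = tan^2(45 + phi/2) = tan^2(64.5) = 4.395495
Compute passive force:
Pp = 0.5 * Kp * gamma * H^2
Pp = 0.5 * 4.395495 * 18.2 * 6.2^2
Pp = 1537.56 kN/m


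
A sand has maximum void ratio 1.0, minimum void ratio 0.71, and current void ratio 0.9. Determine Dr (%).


Using Dr = (e_max - e) / (e_max - e_min) * 100
e_max - e = 1.0 - 0.9 = 0.1
e_max - e_min = 1.0 - 0.71 = 0.29
Dr = 0.1 / 0.29 * 100
Dr = 34.48 %


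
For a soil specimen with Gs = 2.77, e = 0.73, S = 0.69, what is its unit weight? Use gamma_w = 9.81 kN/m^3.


Result: 18.564 kN/m^3

Derivation:
Using gamma = gamma_w * (Gs + S*e) / (1 + e)
Numerator: Gs + S*e = 2.77 + 0.69*0.73 = 3.2737
Denominator: 1 + e = 1 + 0.73 = 1.73
gamma = 9.81 * 3.2737 / 1.73
gamma = 18.564 kN/m^3


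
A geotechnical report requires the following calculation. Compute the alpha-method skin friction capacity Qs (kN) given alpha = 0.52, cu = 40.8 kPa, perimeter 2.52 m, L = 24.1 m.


Result: 1288.49 kN

Derivation:
Using Qs = alpha * cu * perimeter * L
Qs = 0.52 * 40.8 * 2.52 * 24.1
Qs = 1288.49 kN


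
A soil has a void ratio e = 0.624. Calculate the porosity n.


Result: 0.3842

Derivation:
Using the relation n = e / (1 + e)
n = 0.624 / (1 + 0.624)
n = 0.624 / 1.624
n = 0.3842


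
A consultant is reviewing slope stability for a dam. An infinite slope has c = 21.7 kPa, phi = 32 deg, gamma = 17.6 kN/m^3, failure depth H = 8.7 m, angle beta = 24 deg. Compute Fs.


Result: 1.785

Derivation:
Using Fs = c / (gamma*H*sin(beta)*cos(beta)) + tan(phi)/tan(beta)
Cohesion contribution = 21.7 / (17.6*8.7*sin(24)*cos(24))
Cohesion contribution = 0.381403
Friction contribution = tan(32)/tan(24) = 1.40348
Fs = 0.381403 + 1.40348
Fs = 1.785


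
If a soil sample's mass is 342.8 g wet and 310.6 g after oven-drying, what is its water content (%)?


Using w = (m_wet - m_dry) / m_dry * 100
m_wet - m_dry = 342.8 - 310.6 = 32.2 g
w = 32.2 / 310.6 * 100
w = 10.37 %


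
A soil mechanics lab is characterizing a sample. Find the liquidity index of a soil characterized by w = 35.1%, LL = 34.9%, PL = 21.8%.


Result: 1.015

Derivation:
First compute the plasticity index:
PI = LL - PL = 34.9 - 21.8 = 13.1
Then compute the liquidity index:
LI = (w - PL) / PI
LI = (35.1 - 21.8) / 13.1
LI = 1.015


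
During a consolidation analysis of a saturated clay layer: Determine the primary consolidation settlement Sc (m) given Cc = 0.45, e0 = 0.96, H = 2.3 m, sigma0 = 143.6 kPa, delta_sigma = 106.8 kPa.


Result: 0.1275 m

Derivation:
Using Sc = Cc * H / (1 + e0) * log10((sigma0 + delta_sigma) / sigma0)
Stress ratio = (143.6 + 106.8) / 143.6 = 1.74373
log10(1.74373) = 0.24148
Cc * H / (1 + e0) = 0.45 * 2.3 / (1 + 0.96) = 0.528061
Sc = 0.528061 * 0.24148
Sc = 0.1275 m


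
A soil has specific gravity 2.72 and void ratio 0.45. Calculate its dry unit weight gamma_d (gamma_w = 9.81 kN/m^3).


Using gamma_d = Gs * gamma_w / (1 + e)
gamma_d = 2.72 * 9.81 / (1 + 0.45)
gamma_d = 2.72 * 9.81 / 1.45
gamma_d = 18.402 kN/m^3


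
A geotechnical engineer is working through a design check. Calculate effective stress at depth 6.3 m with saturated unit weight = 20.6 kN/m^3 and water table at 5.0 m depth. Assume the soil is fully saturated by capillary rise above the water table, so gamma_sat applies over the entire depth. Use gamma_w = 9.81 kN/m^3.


Total stress = gamma_sat * depth
sigma = 20.6 * 6.3 = 129.78 kPa
Pore water pressure u = gamma_w * (depth - d_wt)
u = 9.81 * (6.3 - 5.0) = 12.753 kPa
Effective stress = sigma - u
sigma' = 129.78 - 12.753 = 117.03 kPa


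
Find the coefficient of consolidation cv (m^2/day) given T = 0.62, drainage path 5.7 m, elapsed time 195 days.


Using cv = T * H_dr^2 / t
H_dr^2 = 5.7^2 = 32.49
cv = 0.62 * 32.49 / 195
cv = 0.1033 m^2/day


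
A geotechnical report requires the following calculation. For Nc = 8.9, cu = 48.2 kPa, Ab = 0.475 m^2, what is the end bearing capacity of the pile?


Using Qb = Nc * cu * Ab
Qb = 8.9 * 48.2 * 0.475
Qb = 203.77 kN


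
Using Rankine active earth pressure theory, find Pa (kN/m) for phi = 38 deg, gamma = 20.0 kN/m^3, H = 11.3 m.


Compute active earth pressure coefficient:
Ka = tan^2(45 - phi/2) = tan^2(26.0) = 0.237883
Compute active force:
Pa = 0.5 * Ka * gamma * H^2
Pa = 0.5 * 0.237883 * 20.0 * 11.3^2
Pa = 303.75 kN/m


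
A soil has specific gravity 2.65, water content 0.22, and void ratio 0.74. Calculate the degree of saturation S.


Result: 0.7878

Derivation:
Using S = Gs * w / e
S = 2.65 * 0.22 / 0.74
S = 0.7878


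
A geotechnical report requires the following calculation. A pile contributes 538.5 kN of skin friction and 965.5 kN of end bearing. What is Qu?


Using Qu = Qf + Qb
Qu = 538.5 + 965.5
Qu = 1504.0 kN


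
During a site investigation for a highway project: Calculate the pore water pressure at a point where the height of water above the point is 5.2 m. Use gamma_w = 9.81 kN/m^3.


Using u = gamma_w * h_w
u = 9.81 * 5.2
u = 51.01 kPa


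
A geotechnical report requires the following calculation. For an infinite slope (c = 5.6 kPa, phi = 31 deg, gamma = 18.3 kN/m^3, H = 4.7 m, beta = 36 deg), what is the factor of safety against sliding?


Result: 0.964

Derivation:
Using Fs = c / (gamma*H*sin(beta)*cos(beta)) + tan(phi)/tan(beta)
Cohesion contribution = 5.6 / (18.3*4.7*sin(36)*cos(36))
Cohesion contribution = 0.136919
Friction contribution = tan(31)/tan(36) = 0.827014
Fs = 0.136919 + 0.827014
Fs = 0.964


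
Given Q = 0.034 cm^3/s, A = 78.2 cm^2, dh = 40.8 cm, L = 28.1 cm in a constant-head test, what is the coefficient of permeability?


Result: 0.000299 cm/s

Derivation:
Compute hydraulic gradient:
i = dh / L = 40.8 / 28.1 = 1.45196
Then apply Darcy's law:
k = Q / (A * i)
k = 0.034 / (78.2 * 1.45196)
k = 0.034 / 113.543
k = 0.000299 cm/s


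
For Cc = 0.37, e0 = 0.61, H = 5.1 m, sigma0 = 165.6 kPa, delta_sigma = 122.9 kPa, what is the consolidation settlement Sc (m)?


Using Sc = Cc * H / (1 + e0) * log10((sigma0 + delta_sigma) / sigma0)
Stress ratio = (165.6 + 122.9) / 165.6 = 1.74215
log10(1.74215) = 0.241085
Cc * H / (1 + e0) = 0.37 * 5.1 / (1 + 0.61) = 1.17205
Sc = 1.17205 * 0.241085
Sc = 0.2826 m


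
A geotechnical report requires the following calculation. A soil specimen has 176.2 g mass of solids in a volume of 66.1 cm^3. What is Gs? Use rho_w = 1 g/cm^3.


Using Gs = m_s / (V_s * rho_w)
Since rho_w = 1 g/cm^3:
Gs = 176.2 / 66.1
Gs = 2.666


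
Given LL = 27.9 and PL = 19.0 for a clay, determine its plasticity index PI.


Using PI = LL - PL
PI = 27.9 - 19.0
PI = 8.9


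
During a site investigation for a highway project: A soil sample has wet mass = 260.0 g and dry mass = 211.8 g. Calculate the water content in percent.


Result: 22.76 %

Derivation:
Using w = (m_wet - m_dry) / m_dry * 100
m_wet - m_dry = 260.0 - 211.8 = 48.2 g
w = 48.2 / 211.8 * 100
w = 22.76 %


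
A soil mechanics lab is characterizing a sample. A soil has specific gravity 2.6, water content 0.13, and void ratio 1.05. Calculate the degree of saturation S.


Using S = Gs * w / e
S = 2.6 * 0.13 / 1.05
S = 0.3219


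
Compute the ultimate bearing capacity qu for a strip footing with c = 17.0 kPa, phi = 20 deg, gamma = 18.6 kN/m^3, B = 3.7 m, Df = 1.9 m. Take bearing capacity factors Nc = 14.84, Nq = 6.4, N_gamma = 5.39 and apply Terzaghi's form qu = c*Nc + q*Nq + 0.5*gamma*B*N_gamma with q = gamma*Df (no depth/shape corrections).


Compute qu = c*Nc + gamma*Df*Nq + 0.5*gamma*B*N_gamma
Term 1: 17.0 * 14.84 = 252.28
Term 2: 18.6 * 1.9 * 6.4 = 226.176
Term 3: 0.5 * 18.6 * 3.7 * 5.39 = 185.4699
qu = 252.28 + 226.176 + 185.4699
qu = 663.93 kPa


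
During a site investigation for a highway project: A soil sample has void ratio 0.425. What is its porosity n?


Using the relation n = e / (1 + e)
n = 0.425 / (1 + 0.425)
n = 0.425 / 1.425
n = 0.2982


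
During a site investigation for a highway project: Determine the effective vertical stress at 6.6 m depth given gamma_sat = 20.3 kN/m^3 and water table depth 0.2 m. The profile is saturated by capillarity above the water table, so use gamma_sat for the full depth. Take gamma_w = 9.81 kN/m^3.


Result: 71.2 kPa

Derivation:
Total stress = gamma_sat * depth
sigma = 20.3 * 6.6 = 133.98 kPa
Pore water pressure u = gamma_w * (depth - d_wt)
u = 9.81 * (6.6 - 0.2) = 62.784 kPa
Effective stress = sigma - u
sigma' = 133.98 - 62.784 = 71.2 kPa


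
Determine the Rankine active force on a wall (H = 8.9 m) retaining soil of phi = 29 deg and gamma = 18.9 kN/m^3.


Result: 259.72 kN/m

Derivation:
Compute active earth pressure coefficient:
Ka = tan^2(45 - phi/2) = tan^2(30.5) = 0.346974
Compute active force:
Pa = 0.5 * Ka * gamma * H^2
Pa = 0.5 * 0.346974 * 18.9 * 8.9^2
Pa = 259.72 kN/m


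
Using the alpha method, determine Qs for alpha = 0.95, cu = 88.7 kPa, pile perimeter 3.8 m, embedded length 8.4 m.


Result: 2689.74 kN

Derivation:
Using Qs = alpha * cu * perimeter * L
Qs = 0.95 * 88.7 * 3.8 * 8.4
Qs = 2689.74 kN


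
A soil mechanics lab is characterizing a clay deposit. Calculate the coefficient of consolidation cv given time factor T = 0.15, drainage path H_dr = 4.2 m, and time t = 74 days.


Result: 0.03576 m^2/day

Derivation:
Using cv = T * H_dr^2 / t
H_dr^2 = 4.2^2 = 17.64
cv = 0.15 * 17.64 / 74
cv = 0.03576 m^2/day


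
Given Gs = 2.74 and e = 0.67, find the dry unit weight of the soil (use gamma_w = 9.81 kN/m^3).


Result: 16.095 kN/m^3

Derivation:
Using gamma_d = Gs * gamma_w / (1 + e)
gamma_d = 2.74 * 9.81 / (1 + 0.67)
gamma_d = 2.74 * 9.81 / 1.67
gamma_d = 16.095 kN/m^3


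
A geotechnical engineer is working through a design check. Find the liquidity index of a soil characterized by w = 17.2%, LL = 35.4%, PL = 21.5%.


Result: -0.309

Derivation:
First compute the plasticity index:
PI = LL - PL = 35.4 - 21.5 = 13.9
Then compute the liquidity index:
LI = (w - PL) / PI
LI = (17.2 - 21.5) / 13.9
LI = -0.309


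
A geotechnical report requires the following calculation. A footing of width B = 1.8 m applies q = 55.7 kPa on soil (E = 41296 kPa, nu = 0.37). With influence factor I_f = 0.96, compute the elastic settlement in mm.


Result: 2.012 mm

Derivation:
Using Se = q * B * (1 - nu^2) * I_f / E
1 - nu^2 = 1 - 0.37^2 = 0.8631
Se = 55.7 * 1.8 * 0.8631 * 0.96 / 41296
Se = 0.002012 m
Convert to mm: Se = 0.002012 * 1000 = 2.012 mm


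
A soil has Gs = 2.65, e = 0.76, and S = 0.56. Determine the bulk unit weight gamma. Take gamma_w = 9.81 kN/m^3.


Using gamma = gamma_w * (Gs + S*e) / (1 + e)
Numerator: Gs + S*e = 2.65 + 0.56*0.76 = 3.0756
Denominator: 1 + e = 1 + 0.76 = 1.76
gamma = 9.81 * 3.0756 / 1.76
gamma = 17.143 kN/m^3


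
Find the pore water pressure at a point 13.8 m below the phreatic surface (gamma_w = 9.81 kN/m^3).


Result: 135.38 kPa

Derivation:
Using u = gamma_w * h_w
u = 9.81 * 13.8
u = 135.38 kPa


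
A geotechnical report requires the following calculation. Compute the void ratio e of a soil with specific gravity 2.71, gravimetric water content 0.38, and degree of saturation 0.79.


Using the relation e = Gs * w / S
e = 2.71 * 0.38 / 0.79
e = 1.3035


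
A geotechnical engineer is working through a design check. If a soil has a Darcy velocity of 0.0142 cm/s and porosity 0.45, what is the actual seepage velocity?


Result: 0.03156 cm/s

Derivation:
Using v_s = v_d / n
v_s = 0.0142 / 0.45
v_s = 0.03156 cm/s


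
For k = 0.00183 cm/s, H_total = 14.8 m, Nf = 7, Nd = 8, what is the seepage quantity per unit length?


Convert k to m/s for unit consistency with H:
k = 0.00183 cm/s = 0.00183 / 100 m/s = 1.83e-05 m/s
Using q = k * H * Nf / Nd
Nf / Nd = 7 / 8 = 0.875
q = 1.83e-05 * 14.8 * 0.875
q = 0.000237 m^3/s per m


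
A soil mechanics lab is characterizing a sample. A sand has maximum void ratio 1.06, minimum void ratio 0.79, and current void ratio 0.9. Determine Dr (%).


Using Dr = (e_max - e) / (e_max - e_min) * 100
e_max - e = 1.06 - 0.9 = 0.16
e_max - e_min = 1.06 - 0.79 = 0.27
Dr = 0.16 / 0.27 * 100
Dr = 59.26 %


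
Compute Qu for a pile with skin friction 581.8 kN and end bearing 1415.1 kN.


Using Qu = Qf + Qb
Qu = 581.8 + 1415.1
Qu = 1996.9 kN


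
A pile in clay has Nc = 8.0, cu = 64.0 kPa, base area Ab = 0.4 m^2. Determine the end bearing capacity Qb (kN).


Using Qb = Nc * cu * Ab
Qb = 8.0 * 64.0 * 0.4
Qb = 204.8 kN


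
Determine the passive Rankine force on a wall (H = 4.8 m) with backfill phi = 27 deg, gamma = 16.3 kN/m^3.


Compute passive earth pressure coefficient:
Kp = tan^2(45 + phi/2) = tan^2(58.5) = 2.66294
Compute passive force:
Pp = 0.5 * Kp * gamma * H^2
Pp = 0.5 * 2.66294 * 16.3 * 4.8^2
Pp = 500.04 kN/m


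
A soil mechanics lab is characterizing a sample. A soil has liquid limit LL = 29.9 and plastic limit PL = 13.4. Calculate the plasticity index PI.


Result: 16.5

Derivation:
Using PI = LL - PL
PI = 29.9 - 13.4
PI = 16.5


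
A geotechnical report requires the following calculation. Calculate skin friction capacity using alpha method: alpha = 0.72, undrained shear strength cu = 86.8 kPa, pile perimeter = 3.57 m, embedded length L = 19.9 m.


Using Qs = alpha * cu * perimeter * L
Qs = 0.72 * 86.8 * 3.57 * 19.9
Qs = 4439.9 kN


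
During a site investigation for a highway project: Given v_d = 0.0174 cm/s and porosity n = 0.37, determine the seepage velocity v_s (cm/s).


Using v_s = v_d / n
v_s = 0.0174 / 0.37
v_s = 0.04703 cm/s


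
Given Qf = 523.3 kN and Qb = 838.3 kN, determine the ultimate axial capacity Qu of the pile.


Result: 1361.6 kN

Derivation:
Using Qu = Qf + Qb
Qu = 523.3 + 838.3
Qu = 1361.6 kN


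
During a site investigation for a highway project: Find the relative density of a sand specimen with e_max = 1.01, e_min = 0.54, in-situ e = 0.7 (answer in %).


Result: 65.96 %

Derivation:
Using Dr = (e_max - e) / (e_max - e_min) * 100
e_max - e = 1.01 - 0.7 = 0.31
e_max - e_min = 1.01 - 0.54 = 0.47
Dr = 0.31 / 0.47 * 100
Dr = 65.96 %


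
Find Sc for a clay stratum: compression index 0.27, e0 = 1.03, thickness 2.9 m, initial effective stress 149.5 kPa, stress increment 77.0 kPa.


Result: 0.0696 m

Derivation:
Using Sc = Cc * H / (1 + e0) * log10((sigma0 + delta_sigma) / sigma0)
Stress ratio = (149.5 + 77.0) / 149.5 = 1.51505
log10(1.51505) = 0.180427
Cc * H / (1 + e0) = 0.27 * 2.9 / (1 + 1.03) = 0.385714
Sc = 0.385714 * 0.180427
Sc = 0.0696 m


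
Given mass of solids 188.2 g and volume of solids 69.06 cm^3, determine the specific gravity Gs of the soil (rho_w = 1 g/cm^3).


Using Gs = m_s / (V_s * rho_w)
Since rho_w = 1 g/cm^3:
Gs = 188.2 / 69.06
Gs = 2.725


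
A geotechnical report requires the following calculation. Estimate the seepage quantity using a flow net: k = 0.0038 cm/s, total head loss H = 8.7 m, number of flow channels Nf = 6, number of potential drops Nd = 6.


Result: 0.0003306 m^3/s per m

Derivation:
Convert k to m/s for unit consistency with H:
k = 0.0038 cm/s = 0.0038 / 100 m/s = 3.8e-05 m/s
Using q = k * H * Nf / Nd
Nf / Nd = 6 / 6 = 1.0
q = 3.8e-05 * 8.7 * 1.0
q = 0.0003306 m^3/s per m


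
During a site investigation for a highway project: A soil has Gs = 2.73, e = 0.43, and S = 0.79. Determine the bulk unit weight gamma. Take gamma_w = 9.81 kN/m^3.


Using gamma = gamma_w * (Gs + S*e) / (1 + e)
Numerator: Gs + S*e = 2.73 + 0.79*0.43 = 3.0697
Denominator: 1 + e = 1 + 0.43 = 1.43
gamma = 9.81 * 3.0697 / 1.43
gamma = 21.059 kN/m^3


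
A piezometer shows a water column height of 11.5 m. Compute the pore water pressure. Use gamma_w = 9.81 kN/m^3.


Using u = gamma_w * h_w
u = 9.81 * 11.5
u = 112.82 kPa


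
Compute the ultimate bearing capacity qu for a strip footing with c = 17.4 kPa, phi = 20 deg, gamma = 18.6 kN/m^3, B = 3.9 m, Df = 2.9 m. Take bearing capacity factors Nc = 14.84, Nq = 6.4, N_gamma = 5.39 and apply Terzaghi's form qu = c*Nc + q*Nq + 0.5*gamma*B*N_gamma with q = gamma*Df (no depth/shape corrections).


Result: 798.93 kPa

Derivation:
Compute qu = c*Nc + gamma*Df*Nq + 0.5*gamma*B*N_gamma
Term 1: 17.4 * 14.84 = 258.216
Term 2: 18.6 * 2.9 * 6.4 = 345.216
Term 3: 0.5 * 18.6 * 3.9 * 5.39 = 195.4953
qu = 258.216 + 345.216 + 195.4953
qu = 798.93 kPa


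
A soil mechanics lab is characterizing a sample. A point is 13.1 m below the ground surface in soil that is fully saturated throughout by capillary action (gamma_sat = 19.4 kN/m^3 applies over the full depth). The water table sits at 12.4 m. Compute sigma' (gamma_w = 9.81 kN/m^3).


Result: 247.27 kPa

Derivation:
Total stress = gamma_sat * depth
sigma = 19.4 * 13.1 = 254.14 kPa
Pore water pressure u = gamma_w * (depth - d_wt)
u = 9.81 * (13.1 - 12.4) = 6.867 kPa
Effective stress = sigma - u
sigma' = 254.14 - 6.867 = 247.27 kPa


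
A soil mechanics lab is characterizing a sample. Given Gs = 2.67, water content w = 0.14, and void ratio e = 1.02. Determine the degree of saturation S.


Using S = Gs * w / e
S = 2.67 * 0.14 / 1.02
S = 0.3665


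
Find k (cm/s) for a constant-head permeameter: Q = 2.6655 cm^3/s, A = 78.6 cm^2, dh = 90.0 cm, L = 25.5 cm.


Compute hydraulic gradient:
i = dh / L = 90.0 / 25.5 = 3.52941
Then apply Darcy's law:
k = Q / (A * i)
k = 2.6655 / (78.6 * 3.52941)
k = 2.6655 / 277.412
k = 0.009608 cm/s


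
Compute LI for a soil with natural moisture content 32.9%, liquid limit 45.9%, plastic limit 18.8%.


First compute the plasticity index:
PI = LL - PL = 45.9 - 18.8 = 27.1
Then compute the liquidity index:
LI = (w - PL) / PI
LI = (32.9 - 18.8) / 27.1
LI = 0.52


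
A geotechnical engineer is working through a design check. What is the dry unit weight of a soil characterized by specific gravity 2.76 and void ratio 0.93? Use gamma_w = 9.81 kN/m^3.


Result: 14.029 kN/m^3

Derivation:
Using gamma_d = Gs * gamma_w / (1 + e)
gamma_d = 2.76 * 9.81 / (1 + 0.93)
gamma_d = 2.76 * 9.81 / 1.93
gamma_d = 14.029 kN/m^3


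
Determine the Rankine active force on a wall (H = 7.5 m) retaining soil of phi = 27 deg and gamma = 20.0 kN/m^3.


Result: 211.23 kN/m

Derivation:
Compute active earth pressure coefficient:
Ka = tan^2(45 - phi/2) = tan^2(31.5) = 0.375525
Compute active force:
Pa = 0.5 * Ka * gamma * H^2
Pa = 0.5 * 0.375525 * 20.0 * 7.5^2
Pa = 211.23 kN/m


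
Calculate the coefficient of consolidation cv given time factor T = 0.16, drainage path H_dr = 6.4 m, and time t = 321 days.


Result: 0.02042 m^2/day

Derivation:
Using cv = T * H_dr^2 / t
H_dr^2 = 6.4^2 = 40.96
cv = 0.16 * 40.96 / 321
cv = 0.02042 m^2/day


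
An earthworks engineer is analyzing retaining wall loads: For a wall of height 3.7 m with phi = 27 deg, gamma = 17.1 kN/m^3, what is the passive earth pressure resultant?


Compute passive earth pressure coefficient:
Kp = tan^2(45 + phi/2) = tan^2(58.5) = 2.66294
Compute passive force:
Pp = 0.5 * Kp * gamma * H^2
Pp = 0.5 * 2.66294 * 17.1 * 3.7^2
Pp = 311.7 kN/m


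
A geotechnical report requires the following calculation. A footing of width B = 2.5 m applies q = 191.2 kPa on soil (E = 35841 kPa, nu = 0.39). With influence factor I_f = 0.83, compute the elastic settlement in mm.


Using Se = q * B * (1 - nu^2) * I_f / E
1 - nu^2 = 1 - 0.39^2 = 0.8479
Se = 191.2 * 2.5 * 0.8479 * 0.83 / 35841
Se = 0.009386 m
Convert to mm: Se = 0.009386 * 1000 = 9.386 mm


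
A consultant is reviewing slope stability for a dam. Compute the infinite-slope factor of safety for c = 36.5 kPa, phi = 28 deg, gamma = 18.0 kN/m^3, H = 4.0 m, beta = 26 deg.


Using Fs = c / (gamma*H*sin(beta)*cos(beta)) + tan(phi)/tan(beta)
Cohesion contribution = 36.5 / (18.0*4.0*sin(26)*cos(26))
Cohesion contribution = 1.28664
Friction contribution = tan(28)/tan(26) = 1.09017
Fs = 1.28664 + 1.09017
Fs = 2.377


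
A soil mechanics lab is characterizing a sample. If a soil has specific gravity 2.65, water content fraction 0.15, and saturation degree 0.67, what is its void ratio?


Using the relation e = Gs * w / S
e = 2.65 * 0.15 / 0.67
e = 0.5933


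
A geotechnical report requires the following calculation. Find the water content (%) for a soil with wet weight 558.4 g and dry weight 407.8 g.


Using w = (m_wet - m_dry) / m_dry * 100
m_wet - m_dry = 558.4 - 407.8 = 150.6 g
w = 150.6 / 407.8 * 100
w = 36.93 %


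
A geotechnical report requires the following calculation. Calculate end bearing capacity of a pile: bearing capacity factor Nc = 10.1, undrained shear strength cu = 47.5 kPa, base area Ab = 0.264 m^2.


Using Qb = Nc * cu * Ab
Qb = 10.1 * 47.5 * 0.264
Qb = 126.65 kN


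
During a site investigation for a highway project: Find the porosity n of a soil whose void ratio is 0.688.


Using the relation n = e / (1 + e)
n = 0.688 / (1 + 0.688)
n = 0.688 / 1.688
n = 0.4076


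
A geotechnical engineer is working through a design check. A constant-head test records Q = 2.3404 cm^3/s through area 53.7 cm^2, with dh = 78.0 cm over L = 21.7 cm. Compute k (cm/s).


Compute hydraulic gradient:
i = dh / L = 78.0 / 21.7 = 3.59447
Then apply Darcy's law:
k = Q / (A * i)
k = 2.3404 / (53.7 * 3.59447)
k = 2.3404 / 193.023
k = 0.012125 cm/s


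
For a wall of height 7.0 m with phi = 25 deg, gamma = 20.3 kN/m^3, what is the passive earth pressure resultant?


Result: 1225.43 kN/m

Derivation:
Compute passive earth pressure coefficient:
Kp = tan^2(45 + phi/2) = tan^2(57.5) = 2.463913
Compute passive force:
Pp = 0.5 * Kp * gamma * H^2
Pp = 0.5 * 2.463913 * 20.3 * 7.0^2
Pp = 1225.43 kN/m


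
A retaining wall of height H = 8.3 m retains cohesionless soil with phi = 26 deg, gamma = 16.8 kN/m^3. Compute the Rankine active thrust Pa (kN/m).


Compute active earth pressure coefficient:
Ka = tan^2(45 - phi/2) = tan^2(32.0) = 0.390462
Compute active force:
Pa = 0.5 * Ka * gamma * H^2
Pa = 0.5 * 0.390462 * 16.8 * 8.3^2
Pa = 225.95 kN/m


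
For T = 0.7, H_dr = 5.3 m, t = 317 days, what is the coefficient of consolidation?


Using cv = T * H_dr^2 / t
H_dr^2 = 5.3^2 = 28.09
cv = 0.7 * 28.09 / 317
cv = 0.06203 m^2/day


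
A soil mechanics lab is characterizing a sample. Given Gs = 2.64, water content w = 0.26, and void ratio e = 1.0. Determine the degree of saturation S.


Using S = Gs * w / e
S = 2.64 * 0.26 / 1.0
S = 0.6864


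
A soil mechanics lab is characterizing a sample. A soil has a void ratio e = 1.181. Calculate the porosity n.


Using the relation n = e / (1 + e)
n = 1.181 / (1 + 1.181)
n = 1.181 / 2.181
n = 0.5415


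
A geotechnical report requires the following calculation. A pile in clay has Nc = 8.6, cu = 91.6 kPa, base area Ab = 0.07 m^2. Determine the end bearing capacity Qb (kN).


Using Qb = Nc * cu * Ab
Qb = 8.6 * 91.6 * 0.07
Qb = 55.14 kN


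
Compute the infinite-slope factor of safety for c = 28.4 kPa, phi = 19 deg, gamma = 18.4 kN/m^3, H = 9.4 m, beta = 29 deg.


Using Fs = c / (gamma*H*sin(beta)*cos(beta)) + tan(phi)/tan(beta)
Cohesion contribution = 28.4 / (18.4*9.4*sin(29)*cos(29))
Cohesion contribution = 0.387242
Friction contribution = tan(19)/tan(29) = 0.621183
Fs = 0.387242 + 0.621183
Fs = 1.008


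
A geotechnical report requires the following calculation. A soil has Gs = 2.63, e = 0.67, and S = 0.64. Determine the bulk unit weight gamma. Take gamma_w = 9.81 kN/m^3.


Using gamma = gamma_w * (Gs + S*e) / (1 + e)
Numerator: Gs + S*e = 2.63 + 0.64*0.67 = 3.0588
Denominator: 1 + e = 1 + 0.67 = 1.67
gamma = 9.81 * 3.0588 / 1.67
gamma = 17.968 kN/m^3


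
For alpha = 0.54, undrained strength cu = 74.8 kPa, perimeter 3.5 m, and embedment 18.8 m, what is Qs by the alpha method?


Using Qs = alpha * cu * perimeter * L
Qs = 0.54 * 74.8 * 3.5 * 18.8
Qs = 2657.79 kN


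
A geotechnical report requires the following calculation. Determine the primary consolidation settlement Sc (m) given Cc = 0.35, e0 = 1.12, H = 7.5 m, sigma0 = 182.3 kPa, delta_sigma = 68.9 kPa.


Using Sc = Cc * H / (1 + e0) * log10((sigma0 + delta_sigma) / sigma0)
Stress ratio = (182.3 + 68.9) / 182.3 = 1.37795
log10(1.37795) = 0.139233
Cc * H / (1 + e0) = 0.35 * 7.5 / (1 + 1.12) = 1.23821
Sc = 1.23821 * 0.139233
Sc = 0.1724 m


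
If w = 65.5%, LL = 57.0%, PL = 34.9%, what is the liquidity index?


First compute the plasticity index:
PI = LL - PL = 57.0 - 34.9 = 22.1
Then compute the liquidity index:
LI = (w - PL) / PI
LI = (65.5 - 34.9) / 22.1
LI = 1.385


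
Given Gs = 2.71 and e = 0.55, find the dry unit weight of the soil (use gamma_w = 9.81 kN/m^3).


Using gamma_d = Gs * gamma_w / (1 + e)
gamma_d = 2.71 * 9.81 / (1 + 0.55)
gamma_d = 2.71 * 9.81 / 1.55
gamma_d = 17.152 kN/m^3


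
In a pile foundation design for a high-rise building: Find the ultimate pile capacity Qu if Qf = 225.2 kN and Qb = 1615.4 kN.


Result: 1840.6 kN

Derivation:
Using Qu = Qf + Qb
Qu = 225.2 + 1615.4
Qu = 1840.6 kN


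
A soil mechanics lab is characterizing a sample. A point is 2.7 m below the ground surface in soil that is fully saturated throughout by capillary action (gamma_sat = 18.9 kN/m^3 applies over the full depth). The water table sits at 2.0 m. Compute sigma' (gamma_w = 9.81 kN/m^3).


Total stress = gamma_sat * depth
sigma = 18.9 * 2.7 = 51.03 kPa
Pore water pressure u = gamma_w * (depth - d_wt)
u = 9.81 * (2.7 - 2.0) = 6.867 kPa
Effective stress = sigma - u
sigma' = 51.03 - 6.867 = 44.16 kPa


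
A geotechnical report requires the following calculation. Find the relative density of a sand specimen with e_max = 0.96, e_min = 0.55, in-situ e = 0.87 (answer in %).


Result: 21.95 %

Derivation:
Using Dr = (e_max - e) / (e_max - e_min) * 100
e_max - e = 0.96 - 0.87 = 0.09
e_max - e_min = 0.96 - 0.55 = 0.41
Dr = 0.09 / 0.41 * 100
Dr = 21.95 %


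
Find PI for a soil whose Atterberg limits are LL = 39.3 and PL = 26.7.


Using PI = LL - PL
PI = 39.3 - 26.7
PI = 12.6


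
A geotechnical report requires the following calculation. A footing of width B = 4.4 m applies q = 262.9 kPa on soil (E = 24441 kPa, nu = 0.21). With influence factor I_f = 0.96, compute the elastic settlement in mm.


Using Se = q * B * (1 - nu^2) * I_f / E
1 - nu^2 = 1 - 0.21^2 = 0.9559
Se = 262.9 * 4.4 * 0.9559 * 0.96 / 24441
Se = 0.043432 m
Convert to mm: Se = 0.043432 * 1000 = 43.432 mm


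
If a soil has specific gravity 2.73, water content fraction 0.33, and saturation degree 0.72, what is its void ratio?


Using the relation e = Gs * w / S
e = 2.73 * 0.33 / 0.72
e = 1.2513


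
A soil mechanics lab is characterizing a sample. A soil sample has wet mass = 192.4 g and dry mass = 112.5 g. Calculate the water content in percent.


Result: 71.02 %

Derivation:
Using w = (m_wet - m_dry) / m_dry * 100
m_wet - m_dry = 192.4 - 112.5 = 79.9 g
w = 79.9 / 112.5 * 100
w = 71.02 %


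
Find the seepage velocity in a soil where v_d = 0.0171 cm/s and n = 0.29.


Result: 0.05897 cm/s

Derivation:
Using v_s = v_d / n
v_s = 0.0171 / 0.29
v_s = 0.05897 cm/s


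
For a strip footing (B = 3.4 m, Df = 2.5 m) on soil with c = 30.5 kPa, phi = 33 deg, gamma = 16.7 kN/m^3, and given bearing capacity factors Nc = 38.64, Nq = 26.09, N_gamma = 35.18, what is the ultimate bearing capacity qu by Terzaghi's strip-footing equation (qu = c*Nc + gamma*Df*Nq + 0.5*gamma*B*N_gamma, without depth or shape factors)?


Result: 3266.54 kPa

Derivation:
Compute qu = c*Nc + gamma*Df*Nq + 0.5*gamma*B*N_gamma
Term 1: 30.5 * 38.64 = 1178.52
Term 2: 16.7 * 2.5 * 26.09 = 1089.2575
Term 3: 0.5 * 16.7 * 3.4 * 35.18 = 998.7602
qu = 1178.52 + 1089.2575 + 998.7602
qu = 3266.54 kPa


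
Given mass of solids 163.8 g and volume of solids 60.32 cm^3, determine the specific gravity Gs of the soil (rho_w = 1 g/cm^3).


Using Gs = m_s / (V_s * rho_w)
Since rho_w = 1 g/cm^3:
Gs = 163.8 / 60.32
Gs = 2.716


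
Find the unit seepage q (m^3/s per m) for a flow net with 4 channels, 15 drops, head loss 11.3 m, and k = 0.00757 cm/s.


Result: 0.0002281 m^3/s per m

Derivation:
Convert k to m/s for unit consistency with H:
k = 0.00757 cm/s = 0.00757 / 100 m/s = 7.57e-05 m/s
Using q = k * H * Nf / Nd
Nf / Nd = 4 / 15 = 0.2667
q = 7.57e-05 * 11.3 * 0.2667
q = 0.0002281 m^3/s per m


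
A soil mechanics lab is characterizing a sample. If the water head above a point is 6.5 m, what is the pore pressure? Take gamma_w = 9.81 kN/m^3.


Using u = gamma_w * h_w
u = 9.81 * 6.5
u = 63.77 kPa


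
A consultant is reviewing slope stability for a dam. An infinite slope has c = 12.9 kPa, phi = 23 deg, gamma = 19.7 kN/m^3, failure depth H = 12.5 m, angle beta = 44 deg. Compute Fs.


Result: 0.544

Derivation:
Using Fs = c / (gamma*H*sin(beta)*cos(beta)) + tan(phi)/tan(beta)
Cohesion contribution = 12.9 / (19.7*12.5*sin(44)*cos(44))
Cohesion contribution = 0.104835
Friction contribution = tan(23)/tan(44) = 0.439557
Fs = 0.104835 + 0.439557
Fs = 0.544


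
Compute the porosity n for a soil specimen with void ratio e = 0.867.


Result: 0.4644

Derivation:
Using the relation n = e / (1 + e)
n = 0.867 / (1 + 0.867)
n = 0.867 / 1.867
n = 0.4644


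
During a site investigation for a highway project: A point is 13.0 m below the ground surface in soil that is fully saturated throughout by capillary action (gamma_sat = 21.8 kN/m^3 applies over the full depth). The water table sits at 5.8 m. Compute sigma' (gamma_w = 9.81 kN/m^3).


Total stress = gamma_sat * depth
sigma = 21.8 * 13.0 = 283.4 kPa
Pore water pressure u = gamma_w * (depth - d_wt)
u = 9.81 * (13.0 - 5.8) = 70.632 kPa
Effective stress = sigma - u
sigma' = 283.4 - 70.632 = 212.77 kPa


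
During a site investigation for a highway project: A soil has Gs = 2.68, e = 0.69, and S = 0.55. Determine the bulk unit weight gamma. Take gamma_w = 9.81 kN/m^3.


Result: 17.76 kN/m^3

Derivation:
Using gamma = gamma_w * (Gs + S*e) / (1 + e)
Numerator: Gs + S*e = 2.68 + 0.55*0.69 = 3.0595
Denominator: 1 + e = 1 + 0.69 = 1.69
gamma = 9.81 * 3.0595 / 1.69
gamma = 17.76 kN/m^3


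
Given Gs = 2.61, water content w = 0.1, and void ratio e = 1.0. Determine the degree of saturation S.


Result: 0.261

Derivation:
Using S = Gs * w / e
S = 2.61 * 0.1 / 1.0
S = 0.261


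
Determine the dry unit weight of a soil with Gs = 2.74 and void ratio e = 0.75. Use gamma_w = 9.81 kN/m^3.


Result: 15.36 kN/m^3

Derivation:
Using gamma_d = Gs * gamma_w / (1 + e)
gamma_d = 2.74 * 9.81 / (1 + 0.75)
gamma_d = 2.74 * 9.81 / 1.75
gamma_d = 15.36 kN/m^3


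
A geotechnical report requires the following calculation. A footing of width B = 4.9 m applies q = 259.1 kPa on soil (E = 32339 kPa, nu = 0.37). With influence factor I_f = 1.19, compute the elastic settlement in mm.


Using Se = q * B * (1 - nu^2) * I_f / E
1 - nu^2 = 1 - 0.37^2 = 0.8631
Se = 259.1 * 4.9 * 0.8631 * 1.19 / 32339
Se = 0.040322 m
Convert to mm: Se = 0.040322 * 1000 = 40.322 mm


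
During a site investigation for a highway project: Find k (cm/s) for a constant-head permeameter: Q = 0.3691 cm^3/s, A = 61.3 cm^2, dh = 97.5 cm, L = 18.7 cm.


Result: 0.001155 cm/s

Derivation:
Compute hydraulic gradient:
i = dh / L = 97.5 / 18.7 = 5.2139
Then apply Darcy's law:
k = Q / (A * i)
k = 0.3691 / (61.3 * 5.2139)
k = 0.3691 / 319.612
k = 0.001155 cm/s
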